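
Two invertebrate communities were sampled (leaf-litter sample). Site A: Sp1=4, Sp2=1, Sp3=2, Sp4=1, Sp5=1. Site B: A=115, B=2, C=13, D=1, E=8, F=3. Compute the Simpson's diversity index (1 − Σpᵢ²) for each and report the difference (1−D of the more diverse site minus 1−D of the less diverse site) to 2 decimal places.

Site A: N=9, proportions 0.44444, 0.11111, 0.22222, 0.11111, 0.11111, giving 1−D = 0.71605 (working shown to 5 dp, full precision carried).
Site B: N=142, proportions 0.80986, 0.01408, 0.09155, 0.00704, 0.05634, 0.02113, giving 1−D = 0.33188.
Difference = |0.71605 − 0.33188| = 0.38417, i.e. 0.38 to 2 decimal places.

0.38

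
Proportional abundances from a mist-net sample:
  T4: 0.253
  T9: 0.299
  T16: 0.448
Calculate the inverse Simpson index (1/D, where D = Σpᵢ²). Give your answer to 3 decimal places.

D = 0.253² + 0.299² + 0.448² = 0.064009 + 0.089401 + 0.200704 = 0.354114 (working shown to 6 dp, full precision carried).
So 1/D = 2.82395, i.e. 2.824 to 3 decimal places.

2.824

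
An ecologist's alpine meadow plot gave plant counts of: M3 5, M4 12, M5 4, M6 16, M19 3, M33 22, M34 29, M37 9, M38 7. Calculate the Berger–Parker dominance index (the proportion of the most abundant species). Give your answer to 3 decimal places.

Total N = 5+12+4+16+3+22+29+9+7 = 107, so the proportions are 0.04673, 0.11215, 0.03738, 0.14953, 0.02804, 0.20561, 0.27103, 0.08411, 0.06542 (working shown to 5 dp, full precision carried).
The largest proportion is 0.27103, i.e. d = 0.271 to 3 decimal places.

0.271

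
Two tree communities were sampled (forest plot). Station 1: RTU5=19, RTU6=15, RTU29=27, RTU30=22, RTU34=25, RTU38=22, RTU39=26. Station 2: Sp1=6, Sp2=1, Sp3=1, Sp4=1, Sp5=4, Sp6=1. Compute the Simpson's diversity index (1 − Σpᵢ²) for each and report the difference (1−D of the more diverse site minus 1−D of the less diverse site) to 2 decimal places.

0.14

Station 1: N=156, proportions 0.1218, 0.0962, 0.1731, 0.141, 0.1603, 0.141, 0.1667, giving 1−D = 0.8527 (working shown to 4 dp, full precision carried).
Station 2: N=14, proportions 0.4286, 0.0714, 0.0714, 0.0714, 0.2857, 0.0714, giving 1−D = 0.7143.
Difference = |0.8527 − 0.7143| = 0.1384, i.e. 0.14 to 2 decimal places.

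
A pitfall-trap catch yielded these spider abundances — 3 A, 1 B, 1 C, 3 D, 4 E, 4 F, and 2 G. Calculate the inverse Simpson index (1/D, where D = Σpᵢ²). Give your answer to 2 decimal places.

5.79

Total N = 3+1+1+3+4+4+2 = 18, so the proportions are 0.166667, 0.055556, 0.055556, 0.166667, 0.222222, 0.222222, 0.111111 (working shown to 6 dp, full precision carried).
D = 0.166667² + 0.055556² + 0.055556² + 0.166667² + 0.222222² + 0.222222² + 0.111111² = 0.027778 + 0.003086 + 0.003086 + 0.027778 + 0.049383 + 0.049383 + 0.012346 = 0.172840.
So 1/D = 5.7857, i.e. 5.79 to 2 decimal places.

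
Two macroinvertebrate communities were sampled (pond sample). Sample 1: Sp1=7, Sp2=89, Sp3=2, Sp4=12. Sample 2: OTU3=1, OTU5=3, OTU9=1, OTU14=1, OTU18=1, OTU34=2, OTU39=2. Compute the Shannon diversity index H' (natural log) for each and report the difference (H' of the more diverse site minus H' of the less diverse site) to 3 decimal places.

1.185

Sample 1: N=110, proportions 0.06364, 0.80909, 0.01818, 0.10909, giving H' = 0.66125 (working shown to 5 dp, full precision carried).
Sample 2: N=11, proportions 0.09091, 0.27273, 0.09091, 0.09091, 0.09091, 0.18182, 0.18182, giving H' = 1.84622.
Difference = |0.66125 − 1.84622| = 1.18497, i.e. 1.185 to 3 decimal places.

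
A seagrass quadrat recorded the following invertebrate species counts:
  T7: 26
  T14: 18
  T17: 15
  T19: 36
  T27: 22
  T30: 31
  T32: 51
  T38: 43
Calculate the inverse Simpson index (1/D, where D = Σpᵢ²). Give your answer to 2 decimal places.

Total N = 26+18+15+36+22+31+51+43 = 242, so the proportions are 0.107438, 0.07438, 0.061983, 0.14876, 0.090909, 0.128099, 0.210744, 0.177686 (working shown to 6 dp, full precision carried).
D = 0.107438² + 0.07438² + 0.061983² + 0.14876² + 0.090909² + 0.128099² + 0.210744² + 0.177686² = 0.011543 + 0.005532 + 0.003842 + 0.022130 + 0.008264 + 0.016409 + 0.044413 + 0.031572 = 0.143706.
So 1/D = 6.9587, i.e. 6.96 to 2 decimal places.

6.96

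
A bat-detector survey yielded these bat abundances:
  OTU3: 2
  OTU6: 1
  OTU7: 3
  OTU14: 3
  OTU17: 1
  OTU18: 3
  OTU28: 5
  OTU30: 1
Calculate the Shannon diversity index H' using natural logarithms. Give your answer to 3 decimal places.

Total N = 2+1+3+3+1+3+5+1 = 19, so the proportions are 0.10526, 0.05263, 0.15789, 0.15789, 0.05263, 0.15789, 0.26316, 0.05263 (working shown to 5 dp, full precision carried).
Each pᵢ ln pᵢ term: 0.10526×(-2.25129)=-0.23698, 0.05263×(-2.94444)=-0.15497, 0.15789×(-1.84583)=-0.29145, 0.15789×(-1.84583)=-0.29145, 0.05263×(-2.94444)=-0.15497, 0.15789×(-1.84583)=-0.29145, 0.26316×(-1.33500)=-0.35132, 0.05263×(-2.94444)=-0.15497.
Sum = -1.92754, so H' = 1.928.

1.928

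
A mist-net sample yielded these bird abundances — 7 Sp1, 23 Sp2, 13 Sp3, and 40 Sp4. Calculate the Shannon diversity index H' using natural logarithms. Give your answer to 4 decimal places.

1.2063

Total N = 7+23+13+40 = 83, so the proportions are 0.084337, 0.277108, 0.156627, 0.481928 (working shown to 6 dp, full precision carried).
Each pᵢ ln pᵢ term: 0.084337×(-2.472930)=-0.208560, 0.277108×(-1.283346)=-0.355626, 0.156627×(-1.853891)=-0.290369, 0.481928×(-0.729961)=-0.351789.
Sum = -1.206344, so H' = 1.2063.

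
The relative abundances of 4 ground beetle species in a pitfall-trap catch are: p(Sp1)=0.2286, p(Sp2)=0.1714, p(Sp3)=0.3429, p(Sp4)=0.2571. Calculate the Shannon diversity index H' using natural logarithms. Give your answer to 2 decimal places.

Each pᵢ ln pᵢ term (working shown to 4 dp, full precision carried): 0.2286×(-1.4758)=-0.3374, 0.1714×(-1.7638)=-0.3023, 0.3429×(-1.0703)=-0.3670, 0.2571×(-1.3583)=-0.3492.
Sum = -1.3559, so H' = 1.36.

1.36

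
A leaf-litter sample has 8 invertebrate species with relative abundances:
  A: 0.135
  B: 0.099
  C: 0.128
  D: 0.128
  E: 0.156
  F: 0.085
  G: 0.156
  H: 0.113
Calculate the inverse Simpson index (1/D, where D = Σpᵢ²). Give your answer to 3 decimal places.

7.724

D = 0.135² + 0.099² + 0.128² + 0.128² + 0.156² + 0.085² + 0.156² + 0.113² = 0.0182250 + 0.0098010 + 0.0163840 + 0.0163840 + 0.0243360 + 0.0072250 + 0.0243360 + 0.0127690 = 0.1294600 (working shown to 7 dp, full precision carried).
So 1/D = 7.72439, i.e. 7.724 to 3 decimal places.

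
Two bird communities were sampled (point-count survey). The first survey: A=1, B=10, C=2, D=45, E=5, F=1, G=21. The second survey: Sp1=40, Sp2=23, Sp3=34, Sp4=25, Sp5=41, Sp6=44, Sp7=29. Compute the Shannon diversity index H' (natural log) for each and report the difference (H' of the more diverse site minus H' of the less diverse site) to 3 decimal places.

The first survey: N=85, proportions 0.01176, 0.11765, 0.02353, 0.52941, 0.05882, 0.01176, 0.24706, giving H' = 1.29331 (working shown to 5 dp, full precision carried).
The second survey: N=236, proportions 0.16949, 0.09746, 0.14407, 0.10593, 0.17373, 0.18644, 0.12288, giving H' = 1.91954.
Difference = |1.29331 − 1.91954| = 0.62623, i.e. 0.626 to 3 decimal places.

0.626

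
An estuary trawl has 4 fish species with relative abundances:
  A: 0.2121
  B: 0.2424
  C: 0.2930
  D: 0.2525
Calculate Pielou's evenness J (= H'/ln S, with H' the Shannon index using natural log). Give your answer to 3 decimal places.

H' = −Σ pᵢ ln pᵢ = −((-0.32890) + (-0.34352) + (-0.35968) + (-0.34753)) = 1.37963 (working shown to 5 dp, full precision carried).
With S = 4 species, ln S = 1.38629, so J = 1.37963/1.38629 = 0.99519, i.e. 0.995 to 3 decimal places.

0.995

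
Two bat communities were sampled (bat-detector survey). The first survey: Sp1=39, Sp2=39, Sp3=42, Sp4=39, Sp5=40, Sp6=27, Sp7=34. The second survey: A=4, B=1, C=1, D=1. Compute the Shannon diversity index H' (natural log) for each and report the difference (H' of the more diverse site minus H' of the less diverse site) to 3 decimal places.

The first survey: N=260, proportions 0.15, 0.15, 0.16154, 0.15, 0.15385, 0.10385, 0.13077, giving H' = 1.93738 (working shown to 5 dp, full precision carried).
The second survey: N=7, proportions 0.57143, 0.14286, 0.14286, 0.14286, giving H' = 1.15374.
Difference = |1.93738 − 1.15374| = 0.78364, i.e. 0.784 to 3 decimal places.

0.784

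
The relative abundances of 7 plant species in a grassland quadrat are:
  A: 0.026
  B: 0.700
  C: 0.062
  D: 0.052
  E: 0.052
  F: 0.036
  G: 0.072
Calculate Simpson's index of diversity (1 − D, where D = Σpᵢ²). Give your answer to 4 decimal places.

0.4936

D = 0.026² + 0.7² + 0.062² + 0.052² + 0.052² + 0.036² + 0.072² = 0.000676 + 0.490000 + 0.003844 + 0.002704 + 0.002704 + 0.001296 + 0.005184 = 0.506408 (working shown to 6 dp, full precision carried).
So 1 − D = 0.493592, i.e. 0.4936 to 4 decimal places.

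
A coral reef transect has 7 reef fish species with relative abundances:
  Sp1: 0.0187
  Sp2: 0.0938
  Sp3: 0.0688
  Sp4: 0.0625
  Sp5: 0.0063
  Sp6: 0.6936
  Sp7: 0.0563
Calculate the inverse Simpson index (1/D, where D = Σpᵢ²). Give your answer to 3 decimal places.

1.992

D = 0.0187² + 0.0938² + 0.0688² + 0.0625² + 0.0063² + 0.6936² + 0.0563² = 0.000350 + 0.008798 + 0.004733 + 0.003906 + 0.000040 + 0.481081 + 0.003170 = 0.502078 (working shown to 6 dp, full precision carried).
So 1/D = 1.99172, i.e. 1.992 to 3 decimal places.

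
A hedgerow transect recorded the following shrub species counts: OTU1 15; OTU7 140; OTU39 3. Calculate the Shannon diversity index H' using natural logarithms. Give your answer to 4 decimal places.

0.4060

Total N = 15+140+3 = 158, so the proportions are 0.094937, 0.886076, 0.018987 (working shown to 6 dp, full precision carried).
Each pᵢ ln pᵢ term: 0.094937×(-2.354545)=-0.223533, 0.886076×(-0.120953)=-0.107173, 0.018987×(-3.963983)=-0.075265.
Sum = -0.405971, so H' = 0.4060.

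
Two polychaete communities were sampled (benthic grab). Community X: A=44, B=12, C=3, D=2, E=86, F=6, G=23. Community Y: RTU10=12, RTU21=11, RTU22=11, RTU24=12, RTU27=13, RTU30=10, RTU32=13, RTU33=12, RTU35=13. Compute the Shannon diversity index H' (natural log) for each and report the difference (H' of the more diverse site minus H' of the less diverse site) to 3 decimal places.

0.813

Community X: N=176, proportions 0.25, 0.06818, 0.01705, 0.01136, 0.48864, 0.03409, 0.13068, giving H' = 1.38102 (working shown to 5 dp, full precision carried).
Community Y: N=107, proportions 0.11215, 0.1028, 0.1028, 0.11215, 0.1215, 0.09346, 0.1215, 0.11215, 0.1215, giving H' = 2.19368.
Difference = |1.38102 − 2.19368| = 0.81266, i.e. 0.813 to 3 decimal places.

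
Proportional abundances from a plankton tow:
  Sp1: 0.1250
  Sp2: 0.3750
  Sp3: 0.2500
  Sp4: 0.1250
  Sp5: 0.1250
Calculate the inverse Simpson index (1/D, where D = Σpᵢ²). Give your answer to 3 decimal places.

D = 0.125² + 0.375² + 0.25² + 0.125² + 0.125² = 0.0156250 + 0.1406250 + 0.0625000 + 0.0156250 + 0.0156250 = 0.2500000 (working shown to 7 dp, full precision carried).
So 1/D = 4.00000, i.e. 4.000 to 3 decimal places.

4.000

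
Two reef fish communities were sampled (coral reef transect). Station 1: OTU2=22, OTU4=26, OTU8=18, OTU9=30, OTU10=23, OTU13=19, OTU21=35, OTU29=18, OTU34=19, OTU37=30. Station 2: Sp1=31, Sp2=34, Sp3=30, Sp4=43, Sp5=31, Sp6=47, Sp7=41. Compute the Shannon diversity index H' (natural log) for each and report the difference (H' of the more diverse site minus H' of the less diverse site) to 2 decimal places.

Station 1: N=240, proportions 0.0917, 0.1083, 0.075, 0.125, 0.0958, 0.0792, 0.1458, 0.075, 0.0792, 0.125, giving H' = 2.2753 (working shown to 4 dp, full precision carried).
Station 2: N=257, proportions 0.1206, 0.1323, 0.1167, 0.1673, 0.1206, 0.1829, 0.1595, giving H' = 1.9312.
Difference = |2.2753 − 1.9312| = 0.3441, i.e. 0.34 to 2 decimal places.

0.34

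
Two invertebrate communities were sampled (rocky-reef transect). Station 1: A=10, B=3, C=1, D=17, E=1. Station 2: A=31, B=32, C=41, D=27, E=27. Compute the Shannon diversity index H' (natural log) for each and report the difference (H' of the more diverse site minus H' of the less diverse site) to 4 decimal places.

Station 1: N=32, proportions 0.3125, 0.09375, 0.03125, 0.53125, 0.03125, giving H' = 1.13803857 (working shown to 8 dp, full precision carried).
Station 2: N=158, proportions 0.19620253, 0.20253165, 0.25949367, 0.17088608, 0.17088608, giving H' = 1.59684315.
Difference = |1.13803857 − 1.59684315| = 0.45880458, i.e. 0.4588 to 4 decimal places.

0.4588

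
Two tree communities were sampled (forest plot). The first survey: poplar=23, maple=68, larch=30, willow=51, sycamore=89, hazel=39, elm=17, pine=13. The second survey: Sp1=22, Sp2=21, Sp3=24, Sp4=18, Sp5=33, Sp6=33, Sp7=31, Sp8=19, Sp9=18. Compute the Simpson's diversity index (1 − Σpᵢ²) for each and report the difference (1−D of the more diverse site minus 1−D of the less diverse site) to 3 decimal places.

The first survey: N=330, proportions 0.069697, 0.206061, 0.090909, 0.154545, 0.269697, 0.118182, 0.051515, 0.039394, giving 1−D = 0.829624 (working shown to 6 dp, full precision carried).
The second survey: N=219, proportions 0.100457, 0.09589, 0.109589, 0.082192, 0.150685, 0.150685, 0.141553, 0.086758, 0.082192, giving 1−D = 0.882217.
Difference = |0.829624 − 0.882217| = 0.052593, i.e. 0.053 to 3 decimal places.

0.053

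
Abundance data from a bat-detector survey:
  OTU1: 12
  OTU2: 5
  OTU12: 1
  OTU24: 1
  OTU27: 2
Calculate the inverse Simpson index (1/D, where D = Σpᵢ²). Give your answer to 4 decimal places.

Total N = 12+5+1+1+2 = 21, so the proportions are 0.5714286, 0.2380952, 0.047619, 0.047619, 0.0952381 (working shown to 7 dp, full precision carried).
D = 0.5714286² + 0.2380952² + 0.047619² + 0.047619² + 0.0952381² = 0.3265306 + 0.0566893 + 0.0022676 + 0.0022676 + 0.0090703 = 0.3968254.
So 1/D = 2.520000, i.e. 2.5200 to 4 decimal places.

2.5200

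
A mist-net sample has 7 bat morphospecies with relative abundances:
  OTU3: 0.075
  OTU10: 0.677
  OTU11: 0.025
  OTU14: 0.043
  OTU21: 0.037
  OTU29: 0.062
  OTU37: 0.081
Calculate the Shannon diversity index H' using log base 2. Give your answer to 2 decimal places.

1.71

Each pᵢ log₂ pᵢ term (working shown to 4 dp, full precision carried): 0.075×(-3.7370)=-0.2803, 0.677×(-0.5628)=-0.3810, 0.025×(-5.3219)=-0.1330, 0.043×(-4.5395)=-0.1952, 0.037×(-4.7563)=-0.1760, 0.062×(-4.0116)=-0.2487, 0.081×(-3.6259)=-0.2937.
Sum = -1.7079, so H' = 1.71.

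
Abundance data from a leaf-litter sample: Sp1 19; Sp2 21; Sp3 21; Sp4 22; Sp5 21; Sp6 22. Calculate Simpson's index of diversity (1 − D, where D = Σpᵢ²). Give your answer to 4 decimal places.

0.8330

Total N = 19+21+21+22+21+22 = 126, so the proportions are 0.150794, 0.166667, 0.166667, 0.174603, 0.166667, 0.174603 (working shown to 6 dp, full precision carried).
D = 0.150794² + 0.166667² + 0.166667² + 0.174603² + 0.166667² + 0.174603² = 0.022739 + 0.027778 + 0.027778 + 0.030486 + 0.027778 + 0.030486 = 0.167045.
So 1 − D = 0.832955, i.e. 0.8330 to 4 decimal places.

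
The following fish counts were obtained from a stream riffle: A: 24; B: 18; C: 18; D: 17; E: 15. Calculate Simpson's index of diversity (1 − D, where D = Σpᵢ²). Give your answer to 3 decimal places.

Total N = 24+18+18+17+15 = 92, so the proportions are 0.26087, 0.19565, 0.19565, 0.18478, 0.16304 (working shown to 5 dp, full precision carried).
D = 0.26087² + 0.19565² + 0.19565² + 0.18478² + 0.16304² = 0.06805 + 0.03828 + 0.03828 + 0.03414 + 0.02658 = 0.20534.
So 1 − D = 0.79466, i.e. 0.795 to 3 decimal places.

0.795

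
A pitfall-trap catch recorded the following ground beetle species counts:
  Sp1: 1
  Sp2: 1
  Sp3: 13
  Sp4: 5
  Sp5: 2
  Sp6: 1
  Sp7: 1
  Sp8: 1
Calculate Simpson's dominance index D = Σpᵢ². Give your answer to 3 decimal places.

0.325

Total N = 1+1+13+5+2+1+1+1 = 25, so the proportions are 0.04, 0.04, 0.52, 0.2, 0.08, 0.04, 0.04, 0.04 (working shown to 5 dp, full precision carried).
D = 0.04² + 0.04² + 0.52² + 0.2² + 0.08² + 0.04² + 0.04² + 0.04² = 0.00160 + 0.00160 + 0.27040 + 0.04000 + 0.00640 + 0.00160 + 0.00160 + 0.00160 = 0.32480.
To 3 decimal places, D = 0.325.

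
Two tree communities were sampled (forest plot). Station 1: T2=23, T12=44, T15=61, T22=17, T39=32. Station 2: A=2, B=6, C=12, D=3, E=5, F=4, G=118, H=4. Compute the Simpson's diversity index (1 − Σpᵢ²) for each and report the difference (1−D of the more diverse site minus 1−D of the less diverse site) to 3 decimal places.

Station 1: N=177, proportions 0.129944, 0.248588, 0.344633, 0.096045, 0.180791, giving 1−D = 0.760637 (working shown to 6 dp, full precision carried).
Station 2: N=154, proportions 0.012987, 0.038961, 0.077922, 0.019481, 0.032468, 0.025974, 0.766234, 0.025974, giving 1−D = 0.402344.
Difference = |0.760637 − 0.402344| = 0.358293, i.e. 0.358 to 3 decimal places.

0.358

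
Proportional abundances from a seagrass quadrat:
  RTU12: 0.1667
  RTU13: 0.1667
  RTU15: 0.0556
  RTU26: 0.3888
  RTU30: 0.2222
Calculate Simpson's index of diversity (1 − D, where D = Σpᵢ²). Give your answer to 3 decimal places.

0.741

D = 0.1667² + 0.1667² + 0.0556² + 0.3888² + 0.2222² = 0.02779 + 0.02779 + 0.00309 + 0.15117 + 0.04937 = 0.25921 (working shown to 5 dp, full precision carried).
So 1 − D = 0.74079, i.e. 0.741 to 3 decimal places.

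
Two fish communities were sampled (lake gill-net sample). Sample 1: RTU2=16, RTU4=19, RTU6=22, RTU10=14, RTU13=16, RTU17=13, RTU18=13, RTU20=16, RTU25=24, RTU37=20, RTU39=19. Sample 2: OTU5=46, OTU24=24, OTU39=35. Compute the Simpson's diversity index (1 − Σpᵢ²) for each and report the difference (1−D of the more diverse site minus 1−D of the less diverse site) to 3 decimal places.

0.261

Sample 1: N=192, proportions 0.08333, 0.09896, 0.11458, 0.07292, 0.08333, 0.06771, 0.06771, 0.08333, 0.125, 0.10417, 0.09896, giving 1−D = 0.90549 (working shown to 5 dp, full precision carried).
Sample 2: N=105, proportions 0.4381, 0.22857, 0.33333, giving 1−D = 0.64472.
Difference = |0.90549 − 0.64472| = 0.26077, i.e. 0.261 to 3 decimal places.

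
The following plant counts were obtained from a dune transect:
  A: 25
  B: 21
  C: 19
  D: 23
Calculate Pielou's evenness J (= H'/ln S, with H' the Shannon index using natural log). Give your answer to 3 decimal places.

Total N = 25+21+19+23 = 88, so the proportions are 0.28409, 0.23864, 0.21591, 0.26136 (working shown to 5 dp, full precision carried).
H' = −Σ pᵢ ln pᵢ = −((-0.35752) + (-0.34192) + (-0.33097) + (-0.35071)) = 1.38111.
With S = 4 species, ln S = 1.38629, so J = 1.38111/1.38629 = 0.99626, i.e. 0.996 to 3 decimal places.

0.996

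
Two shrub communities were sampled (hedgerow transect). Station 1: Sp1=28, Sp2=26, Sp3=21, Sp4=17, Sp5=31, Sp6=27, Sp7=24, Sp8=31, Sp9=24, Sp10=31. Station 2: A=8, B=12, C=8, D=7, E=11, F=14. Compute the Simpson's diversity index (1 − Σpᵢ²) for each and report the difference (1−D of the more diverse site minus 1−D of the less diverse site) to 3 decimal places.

Station 1: N=260, proportions 0.10769, 0.1, 0.08077, 0.06538, 0.11923, 0.10385, 0.09231, 0.11923, 0.09231, 0.11923, giving 1−D = 0.89713 (working shown to 5 dp, full precision carried).
Station 2: N=60, proportions 0.13333, 0.2, 0.13333, 0.11667, 0.18333, 0.23333, giving 1−D = 0.82278.
Difference = |0.89713 − 0.82278| = 0.07435, i.e. 0.074 to 3 decimal places.

0.074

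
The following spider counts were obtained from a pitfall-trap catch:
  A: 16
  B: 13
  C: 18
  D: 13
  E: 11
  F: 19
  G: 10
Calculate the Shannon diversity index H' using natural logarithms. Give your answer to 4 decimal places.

Total N = 16+13+18+13+11+19+10 = 100, so the proportions are 0.16, 0.13, 0.18, 0.13, 0.11, 0.19, 0.1 (working shown to 6 dp, full precision carried).
Each pᵢ ln pᵢ term: 0.16×(-1.832581)=-0.293213, 0.13×(-2.040221)=-0.265229, 0.18×(-1.714798)=-0.308664, 0.13×(-2.040221)=-0.265229, 0.11×(-2.207275)=-0.242800, 0.19×(-1.660731)=-0.315539, 0.1×(-2.302585)=-0.230259.
Sum = -1.920932, so H' = 1.9209.

1.9209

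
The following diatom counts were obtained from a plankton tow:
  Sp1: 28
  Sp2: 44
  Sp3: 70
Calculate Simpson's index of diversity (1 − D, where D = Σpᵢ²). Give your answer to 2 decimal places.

0.62

Total N = 28+44+70 = 142, so the proportions are 0.1972, 0.3099, 0.493 (working shown to 4 dp, full precision carried).
D = 0.1972² + 0.3099² + 0.493² = 0.0389 + 0.0960 + 0.2430 = 0.3779.
So 1 − D = 0.6221, i.e. 0.62 to 2 decimal places.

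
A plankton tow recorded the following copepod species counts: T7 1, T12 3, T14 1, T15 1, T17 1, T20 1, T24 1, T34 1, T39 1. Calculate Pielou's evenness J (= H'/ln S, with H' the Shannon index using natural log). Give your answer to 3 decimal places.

Total N = 1+3+1+1+1+1+1+1+1 = 11, so the proportions are 0.09091, 0.27273, 0.09091, 0.09091, 0.09091, 0.09091, 0.09091, 0.09091, 0.09091 (working shown to 5 dp, full precision carried).
H' = −Σ pᵢ ln pᵢ = −((-0.21799) + (-0.35435) + (-0.21799) + (-0.21799) + (-0.21799) + (-0.21799) + (-0.21799) + (-0.21799) + (-0.21799)) = 2.09827.
With S = 9 species, ln S = 2.19722, so J = 2.09827/2.19722 = 0.95497, i.e. 0.955 to 3 decimal places.

0.955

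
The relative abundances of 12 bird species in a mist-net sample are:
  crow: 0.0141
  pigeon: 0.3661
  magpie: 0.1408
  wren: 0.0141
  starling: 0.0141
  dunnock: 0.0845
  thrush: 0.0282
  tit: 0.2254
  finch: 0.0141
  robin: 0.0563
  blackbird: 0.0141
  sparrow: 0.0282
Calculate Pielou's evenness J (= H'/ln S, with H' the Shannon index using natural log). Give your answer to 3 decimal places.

H' = −Σ pᵢ ln pᵢ = −((-0.06009) + (-0.36788) + (-0.27603) + (-0.06009) + (-0.06009) + (-0.20880) + (-0.10063) + (-0.33582) + (-0.06009) + (-0.16198) + (-0.06009) + (-0.10063)) = 1.85220 (working shown to 5 dp, full precision carried).
With S = 12 species, ln S = 2.48491, so J = 1.85220/2.48491 = 0.74538, i.e. 0.745 to 3 decimal places.

0.745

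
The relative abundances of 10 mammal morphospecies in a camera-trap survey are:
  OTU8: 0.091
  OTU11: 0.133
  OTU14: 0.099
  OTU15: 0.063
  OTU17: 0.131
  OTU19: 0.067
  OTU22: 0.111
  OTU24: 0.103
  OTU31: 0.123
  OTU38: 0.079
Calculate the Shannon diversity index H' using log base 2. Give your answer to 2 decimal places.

Each pᵢ log₂ pᵢ term (working shown to 4 dp, full precision carried): 0.091×(-3.4580)=-0.3147, 0.133×(-2.9105)=-0.3871, 0.099×(-3.3364)=-0.3303, 0.063×(-3.9885)=-0.2513, 0.131×(-2.9324)=-0.3841, 0.067×(-3.8997)=-0.2613, 0.111×(-3.1714)=-0.3520, 0.103×(-3.2793)=-0.3378, 0.123×(-3.0233)=-0.3719, 0.079×(-3.6620)=-0.2893.
Sum = -3.2797, so H' = 3.28.

3.28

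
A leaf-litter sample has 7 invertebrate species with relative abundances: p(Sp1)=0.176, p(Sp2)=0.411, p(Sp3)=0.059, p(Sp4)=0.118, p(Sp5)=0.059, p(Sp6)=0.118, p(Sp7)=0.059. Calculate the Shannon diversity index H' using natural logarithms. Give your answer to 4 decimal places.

1.6765

Each pᵢ ln pᵢ term (working shown to 6 dp, full precision carried): 0.176×(-1.737271)=-0.305760, 0.411×(-0.889162)=-0.365446, 0.059×(-2.830218)=-0.166983, 0.118×(-2.137071)=-0.252174, 0.059×(-2.830218)=-0.166983, 0.118×(-2.137071)=-0.252174, 0.059×(-2.830218)=-0.166983.
Sum = -1.676503, so H' = 1.6765.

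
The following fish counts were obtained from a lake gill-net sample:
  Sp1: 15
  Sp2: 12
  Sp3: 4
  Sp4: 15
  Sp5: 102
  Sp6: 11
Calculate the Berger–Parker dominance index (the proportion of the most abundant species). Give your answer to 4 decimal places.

Total N = 15+12+4+15+102+11 = 159, so the proportions are 0.09434, 0.075472, 0.025157, 0.09434, 0.641509, 0.069182 (working shown to 6 dp, full precision carried).
The largest proportion is 0.641509, i.e. d = 0.6415 to 4 decimal places.

0.6415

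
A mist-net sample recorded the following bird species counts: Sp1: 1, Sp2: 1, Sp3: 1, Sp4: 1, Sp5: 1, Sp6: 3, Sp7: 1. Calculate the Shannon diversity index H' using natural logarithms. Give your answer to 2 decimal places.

1.83

Total N = 1+1+1+1+1+3+1 = 9, so the proportions are 0.1111, 0.1111, 0.1111, 0.1111, 0.1111, 0.3333, 0.1111 (working shown to 4 dp, full precision carried).
Each pᵢ ln pᵢ term: 0.1111×(-2.1972)=-0.2441, 0.1111×(-2.1972)=-0.2441, 0.1111×(-2.1972)=-0.2441, 0.1111×(-2.1972)=-0.2441, 0.1111×(-2.1972)=-0.2441, 0.3333×(-1.0986)=-0.3662, 0.1111×(-2.1972)=-0.2441.
Sum = -1.8310, so H' = 1.83.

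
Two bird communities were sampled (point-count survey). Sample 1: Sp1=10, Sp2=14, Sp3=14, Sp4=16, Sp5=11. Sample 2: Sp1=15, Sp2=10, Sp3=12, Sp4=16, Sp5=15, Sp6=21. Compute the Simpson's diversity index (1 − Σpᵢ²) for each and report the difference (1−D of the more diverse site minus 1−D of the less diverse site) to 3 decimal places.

0.030

Sample 1: N=65, proportions 0.15385, 0.21538, 0.21538, 0.24615, 0.16923, giving 1−D = 0.79432 (working shown to 5 dp, full precision carried).
Sample 2: N=89, proportions 0.16854, 0.11236, 0.13483, 0.17978, 0.16854, 0.23596, giving 1−D = 0.82439.
Difference = |0.79432 − 0.82439| = 0.03007, i.e. 0.030 to 3 decimal places.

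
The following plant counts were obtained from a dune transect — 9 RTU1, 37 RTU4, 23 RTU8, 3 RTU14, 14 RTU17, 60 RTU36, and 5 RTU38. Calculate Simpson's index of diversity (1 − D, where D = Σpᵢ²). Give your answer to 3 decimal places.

0.745

Total N = 9+37+23+3+14+60+5 = 151, so the proportions are 0.0596, 0.24503, 0.15232, 0.01987, 0.09272, 0.39735, 0.03311 (working shown to 5 dp, full precision carried).
D = 0.0596² + 0.24503² + 0.15232² + 0.01987² + 0.09272² + 0.39735² + 0.03311² = 0.00355 + 0.06004 + 0.02320 + 0.00039 + 0.00860 + 0.15789 + 0.00110 = 0.25477.
So 1 − D = 0.74523, i.e. 0.745 to 3 decimal places.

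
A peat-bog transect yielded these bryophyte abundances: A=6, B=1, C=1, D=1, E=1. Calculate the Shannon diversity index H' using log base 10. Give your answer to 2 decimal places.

Total N = 6+1+1+1+1 = 10, so the proportions are 0.6, 0.1, 0.1, 0.1, 0.1 (working shown to 4 dp, full precision carried).
Each pᵢ log₁₀ pᵢ term: 0.6×(-0.2218)=-0.1331, 0.1×(-1.0000)=-0.1000, 0.1×(-1.0000)=-0.1000, 0.1×(-1.0000)=-0.1000, 0.1×(-1.0000)=-0.1000.
Sum = -0.5331, so H' = 0.53.

0.53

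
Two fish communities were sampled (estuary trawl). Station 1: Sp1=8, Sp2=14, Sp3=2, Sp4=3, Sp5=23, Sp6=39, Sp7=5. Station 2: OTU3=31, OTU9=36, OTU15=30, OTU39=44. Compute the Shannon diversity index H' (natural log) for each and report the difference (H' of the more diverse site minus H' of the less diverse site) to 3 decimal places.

0.176

Station 1: N=94, proportions 0.08511, 0.14894, 0.02128, 0.03191, 0.24468, 0.41489, 0.05319, giving H' = 1.55067 (working shown to 5 dp, full precision carried).
Station 2: N=141, proportions 0.21986, 0.25532, 0.21277, 0.31206, giving H' = 1.37429.
Difference = |1.55067 − 1.37429| = 0.17638, i.e. 0.176 to 3 decimal places.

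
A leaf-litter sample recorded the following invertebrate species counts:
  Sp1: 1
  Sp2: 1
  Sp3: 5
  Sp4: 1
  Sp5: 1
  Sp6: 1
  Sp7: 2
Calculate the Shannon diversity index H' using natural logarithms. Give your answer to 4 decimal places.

1.6988

Total N = 1+1+5+1+1+1+2 = 12, so the proportions are 0.083333, 0.083333, 0.416667, 0.083333, 0.083333, 0.083333, 0.166667 (working shown to 6 dp, full precision carried).
Each pᵢ ln pᵢ term: 0.083333×(-2.484907)=-0.207076, 0.083333×(-2.484907)=-0.207076, 0.416667×(-0.875469)=-0.364779, 0.083333×(-2.484907)=-0.207076, 0.083333×(-2.484907)=-0.207076, 0.083333×(-2.484907)=-0.207076, 0.166667×(-1.791759)=-0.298627.
Sum = -1.698783, so H' = 1.6988.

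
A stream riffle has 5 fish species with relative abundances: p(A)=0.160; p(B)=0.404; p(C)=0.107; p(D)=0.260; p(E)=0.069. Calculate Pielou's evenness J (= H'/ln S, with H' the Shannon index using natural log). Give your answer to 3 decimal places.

0.891

H' = −Σ pᵢ ln pᵢ = −((-0.29321) + (-0.36616) + (-0.23914) + (-0.35024) + (-0.18448)) = 1.43323 (working shown to 5 dp, full precision carried).
With S = 5 species, ln S = 1.60944, so J = 1.43323/1.60944 = 0.89052, i.e. 0.891 to 3 decimal places.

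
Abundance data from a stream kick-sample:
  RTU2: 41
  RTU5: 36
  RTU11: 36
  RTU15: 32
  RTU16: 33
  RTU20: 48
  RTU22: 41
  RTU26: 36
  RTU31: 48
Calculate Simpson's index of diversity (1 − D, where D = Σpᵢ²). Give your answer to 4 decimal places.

Total N = 41+36+36+32+33+48+41+36+48 = 351, so the proportions are 0.116809, 0.102564, 0.102564, 0.091168, 0.094017, 0.136752, 0.116809, 0.102564, 0.136752 (working shown to 6 dp, full precision carried).
D = 0.116809² + 0.102564² + 0.102564² + 0.091168² + 0.094017² + 0.136752² + 0.116809² + 0.102564² + 0.136752² = 0.013644 + 0.010519 + 0.010519 + 0.008312 + 0.008839 + 0.018701 + 0.013644 + 0.010519 + 0.018701 = 0.113400.
So 1 − D = 0.886600, i.e. 0.8866 to 4 decimal places.

0.8866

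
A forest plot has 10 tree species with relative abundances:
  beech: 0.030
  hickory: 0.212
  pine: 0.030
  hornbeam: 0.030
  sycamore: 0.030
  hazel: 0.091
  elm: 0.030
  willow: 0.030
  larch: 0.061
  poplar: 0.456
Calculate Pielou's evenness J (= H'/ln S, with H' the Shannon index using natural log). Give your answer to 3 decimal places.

0.741

H' = −Σ pᵢ ln pᵢ = −((-0.10520) + (-0.32885) + (-0.10520) + (-0.10520) + (-0.10520) + (-0.21812) + (-0.10520) + (-0.10520) + (-0.17061) + (-0.35808)) = 1.70684 (working shown to 5 dp, full precision carried).
With S = 10 species, ln S = 2.30259, so J = 1.70684/2.30259 = 0.74127, i.e. 0.741 to 3 decimal places.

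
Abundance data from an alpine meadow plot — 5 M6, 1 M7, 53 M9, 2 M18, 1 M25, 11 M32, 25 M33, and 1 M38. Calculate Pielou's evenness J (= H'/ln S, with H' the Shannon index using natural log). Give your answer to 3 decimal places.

0.623

Total N = 5+1+53+2+1+11+25+1 = 99, so the proportions are 0.05051, 0.0101, 0.53535, 0.0202, 0.0101, 0.11111, 0.25253, 0.0101 (working shown to 5 dp, full precision carried).
H' = −Σ pᵢ ln pᵢ = −((-0.15079) + (-0.04642) + (-0.33450) + (-0.07883) + (-0.04642) + (-0.24414) + (-0.34754) + (-0.04642)) = 1.29504.
With S = 8 species, ln S = 2.07944, so J = 1.29504/2.07944 = 0.62278, i.e. 0.623 to 3 decimal places.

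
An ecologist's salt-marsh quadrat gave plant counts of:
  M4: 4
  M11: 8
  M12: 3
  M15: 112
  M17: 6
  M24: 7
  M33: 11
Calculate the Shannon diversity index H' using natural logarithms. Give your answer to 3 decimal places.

1.013

Total N = 4+8+3+112+6+7+11 = 151, so the proportions are 0.02649, 0.05298, 0.01987, 0.74172, 0.03974, 0.04636, 0.07285 (working shown to 5 dp, full precision carried).
Each pᵢ ln pᵢ term: 0.02649×(-3.63099)=-0.09619, 0.05298×(-2.93784)=-0.15565, 0.01987×(-3.91867)=-0.07785, 0.74172×(-0.29878)=-0.22161, 0.03974×(-3.22552)=-0.12817, 0.04636×(-3.07137)=-0.14238, 0.07285×(-2.61938)=-0.19082.
Sum = -1.01266, so H' = 1.013.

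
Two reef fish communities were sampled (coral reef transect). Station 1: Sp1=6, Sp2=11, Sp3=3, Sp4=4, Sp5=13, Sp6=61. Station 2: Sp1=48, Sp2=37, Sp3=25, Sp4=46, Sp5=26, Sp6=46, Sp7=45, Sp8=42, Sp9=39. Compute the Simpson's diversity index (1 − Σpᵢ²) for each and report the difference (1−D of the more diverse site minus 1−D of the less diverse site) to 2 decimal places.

Station 1: N=98, proportions 0.0612, 0.1122, 0.0306, 0.0408, 0.1327, 0.6224, giving 1−D = 0.5760 (working shown to 4 dp, full precision carried).
Station 2: N=354, proportions 0.1356, 0.1045, 0.0706, 0.1299, 0.0734, 0.1299, 0.1271, 0.1186, 0.1102, giving 1−D = 0.8842.
Difference = |0.5760 − 0.8842| = 0.3082, i.e. 0.31 to 2 decimal places.

0.31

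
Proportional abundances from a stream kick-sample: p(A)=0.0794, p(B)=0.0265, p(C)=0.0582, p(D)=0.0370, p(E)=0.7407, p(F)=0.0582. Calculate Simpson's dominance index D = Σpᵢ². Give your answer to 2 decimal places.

D = 0.0794² + 0.0265² + 0.0582² + 0.037² + 0.7407² + 0.0582² = 0.0063 + 0.0007 + 0.0034 + 0.0014 + 0.5486 + 0.0034 = 0.5638 (working shown to 4 dp, full precision carried).
To 2 decimal places, D = 0.56.

0.56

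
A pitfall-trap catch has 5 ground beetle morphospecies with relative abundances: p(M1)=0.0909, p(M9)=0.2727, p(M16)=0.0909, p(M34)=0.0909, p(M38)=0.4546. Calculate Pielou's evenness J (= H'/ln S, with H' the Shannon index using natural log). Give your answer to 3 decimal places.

0.849

H' = −Σ pᵢ ln pᵢ = −((-0.21798) + (-0.35434) + (-0.21798) + (-0.21798) + (-0.35838)) = 1.36665 (working shown to 5 dp, full precision carried).
With S = 5 species, ln S = 1.60944, so J = 1.36665/1.60944 = 0.84915, i.e. 0.849 to 3 decimal places.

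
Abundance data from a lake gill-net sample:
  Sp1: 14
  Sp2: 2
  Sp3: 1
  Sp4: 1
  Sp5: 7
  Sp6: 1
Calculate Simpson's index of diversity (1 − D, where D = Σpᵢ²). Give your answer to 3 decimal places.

0.627

Total N = 14+2+1+1+7+1 = 26, so the proportions are 0.53846, 0.07692, 0.03846, 0.03846, 0.26923, 0.03846 (working shown to 5 dp, full precision carried).
D = 0.53846² + 0.07692² + 0.03846² + 0.03846² + 0.26923² + 0.03846² = 0.28994 + 0.00592 + 0.00148 + 0.00148 + 0.07249 + 0.00148 = 0.37278.
So 1 − D = 0.62722, i.e. 0.627 to 3 decimal places.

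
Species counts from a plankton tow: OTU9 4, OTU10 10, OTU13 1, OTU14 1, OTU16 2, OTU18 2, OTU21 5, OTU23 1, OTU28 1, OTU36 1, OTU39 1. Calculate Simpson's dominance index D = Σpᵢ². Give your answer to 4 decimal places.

Total N = 4+10+1+1+2+2+5+1+1+1+1 = 29, so the proportions are 0.137931, 0.344828, 0.034483, 0.034483, 0.068966, 0.068966, 0.172414, 0.034483, 0.034483, 0.034483, 0.034483 (working shown to 6 dp, full precision carried).
D = 0.137931² + 0.344828² + 0.034483² + 0.034483² + 0.068966² + 0.068966² + 0.172414² + 0.034483² + 0.034483² + 0.034483² + 0.034483² = 0.019025 + 0.118906 + 0.001189 + 0.001189 + 0.004756 + 0.004756 + 0.029727 + 0.001189 + 0.001189 + 0.001189 + 0.001189 = 0.184304.
To 4 decimal places, D = 0.1843.

0.1843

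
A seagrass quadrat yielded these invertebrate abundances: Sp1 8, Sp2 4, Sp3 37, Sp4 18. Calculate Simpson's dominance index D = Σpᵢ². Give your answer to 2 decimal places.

Total N = 8+4+37+18 = 67, so the proportions are 0.1194, 0.0597, 0.55224, 0.26866 (working shown to 5 dp, full precision carried).
D = 0.1194² + 0.0597² + 0.55224² + 0.26866² = 0.01426 + 0.00356 + 0.30497 + 0.07218 = 0.39497.
To 2 decimal places, D = 0.39.

0.39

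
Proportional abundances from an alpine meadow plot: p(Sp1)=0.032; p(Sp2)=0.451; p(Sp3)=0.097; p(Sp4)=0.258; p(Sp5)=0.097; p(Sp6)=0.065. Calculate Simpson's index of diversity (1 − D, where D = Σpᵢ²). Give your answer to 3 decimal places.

0.706

D = 0.032² + 0.451² + 0.097² + 0.258² + 0.097² + 0.065² = 0.00102 + 0.20340 + 0.00941 + 0.06656 + 0.00941 + 0.00423 = 0.29403 (working shown to 5 dp, full precision carried).
So 1 − D = 0.70597, i.e. 0.706 to 3 decimal places.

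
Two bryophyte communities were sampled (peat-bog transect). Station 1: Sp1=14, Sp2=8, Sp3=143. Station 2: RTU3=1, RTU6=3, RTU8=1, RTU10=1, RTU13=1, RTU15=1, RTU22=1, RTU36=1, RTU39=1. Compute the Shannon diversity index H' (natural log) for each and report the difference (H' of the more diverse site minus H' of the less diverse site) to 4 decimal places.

Station 1: N=165, proportions 0.084848, 0.048485, 0.866667, giving H' = 0.480072 (working shown to 6 dp, full precision carried).
Station 2: N=11, proportions 0.090909, 0.272727, 0.090909, 0.090909, 0.090909, 0.090909, 0.090909, 0.090909, 0.090909, giving H' = 2.098274.
Difference = |0.480072 − 2.098274| = 1.618202, i.e. 1.6182 to 4 decimal places.

1.6182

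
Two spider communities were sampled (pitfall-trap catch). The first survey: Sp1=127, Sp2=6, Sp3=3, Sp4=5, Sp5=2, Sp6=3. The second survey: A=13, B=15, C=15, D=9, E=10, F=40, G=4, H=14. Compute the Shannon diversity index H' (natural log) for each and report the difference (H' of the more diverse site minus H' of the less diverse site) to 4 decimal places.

The first survey: N=146, proportions 0.869863, 0.041096, 0.020548, 0.034247, 0.013699, 0.020548, giving H' = 0.586432 (working shown to 6 dp, full precision carried).
The second survey: N=120, proportions 0.108333, 0.125, 0.125, 0.075, 0.083333, 0.333333, 0.033333, 0.116667, giving H' = 1.892209.
Difference = |0.586432 − 1.892209| = 1.305777, i.e. 1.3058 to 4 decimal places.

1.3058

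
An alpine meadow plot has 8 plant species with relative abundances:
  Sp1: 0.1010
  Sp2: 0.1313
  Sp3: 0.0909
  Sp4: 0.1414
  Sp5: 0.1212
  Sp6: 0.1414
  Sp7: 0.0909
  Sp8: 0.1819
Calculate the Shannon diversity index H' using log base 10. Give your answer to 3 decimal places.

Each pᵢ log₁₀ pᵢ term (working shown to 5 dp, full precision carried): 0.101×(-0.99568)=-0.10056, 0.1313×(-0.88174)=-0.11577, 0.0909×(-1.04144)=-0.09467, 0.1414×(-0.84955)=-0.12013, 0.1212×(-0.91650)=-0.11108, 0.1414×(-0.84955)=-0.12013, 0.0909×(-1.04144)=-0.09467, 0.1819×(-0.74017)=-0.13464.
Sum = -0.89164, so H' = 0.892.

0.892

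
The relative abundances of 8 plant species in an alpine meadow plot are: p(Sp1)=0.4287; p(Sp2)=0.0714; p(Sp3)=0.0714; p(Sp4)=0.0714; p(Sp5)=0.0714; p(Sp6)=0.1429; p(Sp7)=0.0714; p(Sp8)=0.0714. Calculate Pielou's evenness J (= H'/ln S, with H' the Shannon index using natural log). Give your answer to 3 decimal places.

0.852

H' = −Σ pᵢ ln pᵢ = −((-0.36311) + (-0.18846) + (-0.18846) + (-0.18846) + (-0.18846) + (-0.27803) + (-0.18846) + (-0.18846)) = 1.77188 (working shown to 5 dp, full precision carried).
With S = 8 species, ln S = 2.07944, so J = 1.77188/2.07944 = 0.85209, i.e. 0.852 to 3 decimal places.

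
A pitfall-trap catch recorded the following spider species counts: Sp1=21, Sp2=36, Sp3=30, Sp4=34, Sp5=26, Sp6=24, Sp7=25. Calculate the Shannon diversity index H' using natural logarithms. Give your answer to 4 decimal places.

1.9295

Total N = 21+36+30+34+26+24+25 = 196, so the proportions are 0.107143, 0.183673, 0.153061, 0.173469, 0.132653, 0.122449, 0.127551 (working shown to 6 dp, full precision carried).
Each pᵢ ln pᵢ term: 0.107143×(-2.233592)=-0.239313, 0.183673×(-1.694596)=-0.311252, 0.153061×(-1.876917)=-0.287283, 0.173469×(-1.751754)=-0.303876, 0.132653×(-2.020018)=-0.267962, 0.122449×(-2.100061)=-0.257150, 0.127551×(-2.059239)=-0.262658.
Sum = -1.929495, so H' = 1.9295.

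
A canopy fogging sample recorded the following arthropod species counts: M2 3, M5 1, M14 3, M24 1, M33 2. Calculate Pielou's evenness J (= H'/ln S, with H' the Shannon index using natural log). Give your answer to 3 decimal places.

0.935

Total N = 3+1+3+1+2 = 10, so the proportions are 0.3, 0.1, 0.3, 0.1, 0.2 (working shown to 5 dp, full precision carried).
H' = −Σ pᵢ ln pᵢ = −((-0.36119) + (-0.23026) + (-0.36119) + (-0.23026) + (-0.32189)) = 1.50479.
With S = 5 species, ln S = 1.60944, so J = 1.50479/1.60944 = 0.93498, i.e. 0.935 to 3 decimal places.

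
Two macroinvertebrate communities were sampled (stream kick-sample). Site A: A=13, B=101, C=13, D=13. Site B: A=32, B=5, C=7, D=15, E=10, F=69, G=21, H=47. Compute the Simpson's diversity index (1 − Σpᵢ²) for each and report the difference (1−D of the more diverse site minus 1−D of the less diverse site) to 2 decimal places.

Site A: N=140, proportions 0.0928571, 0.7214286, 0.0928571, 0.0928571, giving 1−D = 0.4536735 (working shown to 7 dp, full precision carried).
Site B: N=206, proportions 0.1553398, 0.0242718, 0.0339806, 0.0728155, 0.0485437, 0.3349515, 0.1019417, 0.2281553, giving 1−D = 0.7918277.
Difference = |0.4536735 − 0.7918277| = 0.3381542, i.e. 0.34 to 2 decimal places.

0.34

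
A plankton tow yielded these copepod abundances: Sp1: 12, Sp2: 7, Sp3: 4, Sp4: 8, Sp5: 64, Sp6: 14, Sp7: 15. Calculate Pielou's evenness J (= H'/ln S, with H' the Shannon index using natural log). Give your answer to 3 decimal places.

Total N = 12+7+4+8+64+14+15 = 124, so the proportions are 0.09677, 0.05645, 0.03226, 0.06452, 0.51613, 0.1129, 0.12097 (working shown to 5 dp, full precision carried).
H' = −Σ pᵢ ln pᵢ = −((-0.22600) + (-0.16226) + (-0.11077) + (-0.17683) + (-0.34137) + (-0.24627) + (-0.25551)) = 1.51902.
With S = 7 species, ln S = 1.94591, so J = 1.51902/1.94591 = 0.78062, i.e. 0.781 to 3 decimal places.

0.781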